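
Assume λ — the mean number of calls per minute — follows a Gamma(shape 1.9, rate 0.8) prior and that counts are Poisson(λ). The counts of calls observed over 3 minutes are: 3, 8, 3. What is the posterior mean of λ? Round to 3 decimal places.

Posterior mean ≈ 4.184

Total count ∑xᵢ = 14 over n = 3 minutes.
Gamma is conjugate to the Poisson likelihood: posterior is Gamma(shape = 1.9+14 = 15.9, rate = 0.8+3 = 3.8).
E[λ | data] = 15.9/3.8 = 4.184.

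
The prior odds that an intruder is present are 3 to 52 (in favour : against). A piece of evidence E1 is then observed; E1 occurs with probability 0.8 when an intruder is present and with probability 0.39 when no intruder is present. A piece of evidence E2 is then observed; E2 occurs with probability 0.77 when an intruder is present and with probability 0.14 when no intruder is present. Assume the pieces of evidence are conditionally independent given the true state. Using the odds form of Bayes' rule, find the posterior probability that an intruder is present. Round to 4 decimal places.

Posterior probability ≈ 0.3943

Prior odds = 3/52 = 0.057692.
Likelihood ratio for E1 = 0.8/0.39 = 2.0513.
Likelihood ratio for E2 = 0.77/0.14 = 5.5000.
Posterior odds = prior odds × LR₁ × LR₂ = 0.65089.
Posterior probability = odds/(1+odds) = 0.65089/1.6509 = 0.3943.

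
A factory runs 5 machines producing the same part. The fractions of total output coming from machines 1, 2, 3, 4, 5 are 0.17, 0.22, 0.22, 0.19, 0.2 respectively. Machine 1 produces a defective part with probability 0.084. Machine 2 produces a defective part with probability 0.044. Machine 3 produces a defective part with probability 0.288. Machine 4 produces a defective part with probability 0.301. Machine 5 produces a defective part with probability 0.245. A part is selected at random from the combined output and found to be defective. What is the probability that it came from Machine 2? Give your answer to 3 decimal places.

P(defective|M1) = 0.084; P(defective|M2) = 0.044; P(defective|M3) = 0.288; P(defective|M4) = 0.301; P(defective|M5) = 0.245.
Prior × likelihood for each source: 0.17·0.084=0.01428, 0.22·0.044=0.009680, 0.22·0.288=0.06336, 0.19·0.301=0.05719, 0.2·0.245=0.04900. Summing gives P(defective) = 0.19351.
P(Machine 2 | defective) = 0.009680 / 0.19351 = 0.050.

Posterior probability ≈ 0.050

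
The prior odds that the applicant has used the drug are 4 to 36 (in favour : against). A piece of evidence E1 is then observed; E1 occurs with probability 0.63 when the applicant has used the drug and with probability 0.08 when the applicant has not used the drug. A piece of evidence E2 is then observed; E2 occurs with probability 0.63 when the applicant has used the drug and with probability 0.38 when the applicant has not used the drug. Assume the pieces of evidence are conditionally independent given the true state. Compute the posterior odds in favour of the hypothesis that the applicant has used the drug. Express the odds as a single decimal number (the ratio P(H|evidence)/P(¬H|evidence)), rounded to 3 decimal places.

Posterior odds ≈ 1.451

Prior odds = 4/36 = 0.11111.
Likelihood ratio for E1 = 0.63/0.08 = 7.8750.
Likelihood ratio for E2 = 0.63/0.38 = 1.6579.
Posterior odds = prior odds × LR₁ × LR₂ = 1.4507.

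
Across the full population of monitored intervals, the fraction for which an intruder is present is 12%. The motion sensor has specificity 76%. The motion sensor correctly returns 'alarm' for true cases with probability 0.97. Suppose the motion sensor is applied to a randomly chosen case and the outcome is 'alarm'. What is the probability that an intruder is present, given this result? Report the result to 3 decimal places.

Let H be the event that an intruder is present. P(H) = 0.12, so P(¬H) = 0.88. With E the 'alarm' result, P(E|H) = 0.97 and P(E|¬H) = 0.24.
P(E) = 0.97·0.12 + 0.24·0.88 = 0.11640 + 0.21120 = 0.32760.
By Bayes' theorem, P(H|E) = 0.11640 / 0.32760 = 0.355.

P(H | E) ≈ 0.355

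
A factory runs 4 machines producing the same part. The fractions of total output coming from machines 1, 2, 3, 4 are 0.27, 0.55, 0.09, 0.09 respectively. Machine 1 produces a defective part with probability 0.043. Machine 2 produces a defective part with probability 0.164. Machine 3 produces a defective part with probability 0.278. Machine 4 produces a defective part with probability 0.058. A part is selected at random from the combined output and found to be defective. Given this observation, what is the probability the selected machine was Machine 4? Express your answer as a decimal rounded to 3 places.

Tabulate prior·likelihood by source: [1] prior 0.27, lik 0.043, product 0.01161; [2] prior 0.55, lik 0.164, product 0.09020; [3] prior 0.09, lik 0.278, product 0.02502; [4] prior 0.09, lik 0.058, product 0.005220.
Normalizing constant = 0.13205; the posterior for Machine 4 is its product over the sum, 0.005220/0.13205 = 0.040.

Posterior probability ≈ 0.040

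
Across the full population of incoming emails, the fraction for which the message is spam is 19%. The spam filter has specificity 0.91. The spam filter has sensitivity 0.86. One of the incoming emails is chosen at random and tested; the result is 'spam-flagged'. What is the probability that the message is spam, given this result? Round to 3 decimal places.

P(H | E) ≈ 0.691

Let H be the event that the message is spam. P(H) = 0.19, so P(¬H) = 0.81. With E the 'spam-flagged' result, P(E|H) = 0.86 and P(E|¬H) = 0.09.
P(E) = 0.86·0.19 + 0.09·0.81 = 0.16340 + 0.072900 = 0.23630.
By Bayes' theorem, P(H|E) = 0.16340 / 0.23630 = 0.691.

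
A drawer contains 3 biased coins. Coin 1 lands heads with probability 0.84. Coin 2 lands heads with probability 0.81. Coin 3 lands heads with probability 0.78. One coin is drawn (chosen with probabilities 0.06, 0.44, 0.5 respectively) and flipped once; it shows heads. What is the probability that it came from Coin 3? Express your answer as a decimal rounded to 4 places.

Tabulate prior·likelihood by source: [1] prior 0.06, lik 0.84, product 0.05040; [2] prior 0.44, lik 0.81, product 0.3564; [3] prior 0.5, lik 0.78, product 0.3900.
Normalizing constant = 0.79680; the posterior for Coin 3 is its product over the sum, 0.3900/0.79680 = 0.4895.

Posterior probability ≈ 0.4895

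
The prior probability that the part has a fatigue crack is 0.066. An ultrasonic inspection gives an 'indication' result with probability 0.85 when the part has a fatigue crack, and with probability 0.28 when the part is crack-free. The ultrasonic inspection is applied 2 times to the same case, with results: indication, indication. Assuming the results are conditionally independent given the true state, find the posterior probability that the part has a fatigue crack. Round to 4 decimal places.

Let H be the event that the part has a fatigue crack; start with P(H) = 0.066. P('indication'|H) = 0.85, P('indication'|¬H) = 0.28.
Update on result 1 ('indication'): P(H) ← 0.85·0.0660 / (0.85·0.0660 + 0.28·0.9340) = 0.056100/0.31762 = 0.1766.
Update on result 2 ('indication'): P(H) ← 0.85·0.1766 / (0.85·0.1766 + 0.28·0.8234) = 0.15013/0.38068 = 0.3944.

Posterior P(H) ≈ 0.3944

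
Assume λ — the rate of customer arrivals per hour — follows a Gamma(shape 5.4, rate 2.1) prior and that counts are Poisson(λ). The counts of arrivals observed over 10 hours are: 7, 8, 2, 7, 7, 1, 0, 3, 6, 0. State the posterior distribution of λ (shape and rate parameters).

The Poisson likelihood adds the total count to the shape and the number of exposure periods to the rate. Here ∑xᵢ = 41 and n = 10, so shape 5.4→46.4 and rate 2.1→12.1.

Posterior: Gamma(shape=46.4, rate=12.1)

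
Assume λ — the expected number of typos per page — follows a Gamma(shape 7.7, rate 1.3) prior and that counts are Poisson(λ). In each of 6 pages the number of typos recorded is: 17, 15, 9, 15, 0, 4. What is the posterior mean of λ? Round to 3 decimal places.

Total count ∑xᵢ = 60 over n = 6 pages.
Gamma is conjugate to the Poisson likelihood: posterior is Gamma(shape = 7.7+60 = 67.7, rate = 1.3+6 = 7.3).
E[λ | data] = 67.7/7.3 = 9.274.

Posterior mean ≈ 9.274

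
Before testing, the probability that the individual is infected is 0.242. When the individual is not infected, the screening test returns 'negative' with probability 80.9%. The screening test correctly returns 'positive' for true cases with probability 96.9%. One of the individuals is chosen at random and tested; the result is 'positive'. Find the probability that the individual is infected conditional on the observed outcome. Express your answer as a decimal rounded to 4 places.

Write H for 'the individual is infected'. Prior odds H:¬H = 0.242/0.758 = 0.31926. For the 'positive' outcome, the likelihood ratio is 0.969/0.191 = 5.0733.
Posterior odds = 0.31926 × 5.0733 = 1.6197, so P(H|E) = 1.6197/(1+1.6197) = 0.6183.

P(H | E) ≈ 0.6183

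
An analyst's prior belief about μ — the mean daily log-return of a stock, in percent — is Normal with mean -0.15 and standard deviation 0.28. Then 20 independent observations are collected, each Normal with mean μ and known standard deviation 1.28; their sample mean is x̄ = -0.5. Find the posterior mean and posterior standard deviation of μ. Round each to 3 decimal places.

Posterior mean ≈ -0.321; posterior SD ≈ 0.200

Prior precision 1/τ₀² = 1/0.28² = 12.7551; data precision n/σ² = 20/1.28² = 12.2070.
Posterior precision = 12.7551 + 12.2070 = 24.9621, giving posterior SD = 1/√24.9621 = 0.200.
Posterior mean = (12.7551·-0.15 + 12.2070·-0.5) / 24.9621 = -0.321.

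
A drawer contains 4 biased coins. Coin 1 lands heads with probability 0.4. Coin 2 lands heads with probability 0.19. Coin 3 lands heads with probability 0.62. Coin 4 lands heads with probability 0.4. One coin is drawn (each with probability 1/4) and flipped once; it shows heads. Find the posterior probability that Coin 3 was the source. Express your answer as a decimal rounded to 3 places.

Posterior probability ≈ 0.385

Tabulate prior·likelihood by source: [1] prior 0.25, lik 0.4, product 0.1000; [2] prior 0.25, lik 0.19, product 0.04750; [3] prior 0.25, lik 0.62, product 0.1550; [4] prior 0.25, lik 0.4, product 0.1000.
Normalizing constant = 0.40250; the posterior for Coin 3 is its product over the sum, 0.1550/0.40250 = 0.385.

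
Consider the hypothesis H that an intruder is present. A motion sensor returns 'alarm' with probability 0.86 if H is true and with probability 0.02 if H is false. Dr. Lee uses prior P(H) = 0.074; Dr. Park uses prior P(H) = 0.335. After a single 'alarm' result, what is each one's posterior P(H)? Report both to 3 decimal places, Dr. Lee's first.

Dr. Lee: 0.775; Dr. Park: 0.956

P('+'|H) = 0.86, P('+'|¬H) = 0.02.
Dr. Lee: numerator 0.86·0.074 = 0.063640; evidence = 0.063640+0.02·0.926 = 0.082160; posterior = 0.775.
Dr. Park: numerator 0.86·0.335 = 0.28810; evidence = 0.28810+0.02·0.665 = 0.30140; posterior = 0.956.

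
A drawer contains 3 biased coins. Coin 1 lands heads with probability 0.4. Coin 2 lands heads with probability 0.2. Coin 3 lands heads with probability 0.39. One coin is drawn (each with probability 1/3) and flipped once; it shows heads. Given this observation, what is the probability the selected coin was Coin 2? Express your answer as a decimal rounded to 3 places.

Tabulate prior·likelihood by source: [1] prior 0.333333, lik 0.4, product 0.1333; [2] prior 0.333333, lik 0.2, product 0.06667; [3] prior 0.333333, lik 0.39, product 0.1300.
Normalizing constant = 0.33000; the posterior for Coin 2 is its product over the sum, 0.06667/0.33000 = 0.202.

Posterior probability ≈ 0.202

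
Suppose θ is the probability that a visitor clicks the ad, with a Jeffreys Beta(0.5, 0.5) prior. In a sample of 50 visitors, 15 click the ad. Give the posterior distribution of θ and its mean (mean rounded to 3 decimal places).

Observing 15 successes and 35 failures updates Beta(0.5, 0.5) by adding the success and failure counts to the two shape parameters: α = 0.5+15 = 15.5, β = 0.5+35 = 35.5.
E[θ | data] = 15.5/(15.5+35.5) = 0.304.

Posterior: Beta(15.5, 35.5); mean ≈ 0.304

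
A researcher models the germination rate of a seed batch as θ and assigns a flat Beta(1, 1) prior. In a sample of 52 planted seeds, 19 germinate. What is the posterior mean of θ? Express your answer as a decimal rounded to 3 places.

The binomial likelihood is conjugate to the Beta prior: with 19 successes and 33 failures, the posterior is Beta(1+19, 1+33) = Beta(20, 34).
Posterior mean = α/(α+β) = 20/54 = 0.370.

Posterior mean ≈ 0.370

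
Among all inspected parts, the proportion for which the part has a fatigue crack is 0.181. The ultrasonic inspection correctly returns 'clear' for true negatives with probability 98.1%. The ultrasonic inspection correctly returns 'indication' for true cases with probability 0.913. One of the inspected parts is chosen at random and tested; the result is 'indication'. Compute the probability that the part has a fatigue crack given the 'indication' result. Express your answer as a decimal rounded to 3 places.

Let H be the event that the part has a fatigue crack. P(H) = 0.181, so P(¬H) = 0.819. With E the 'indication' result, P(E|H) = 0.913 and P(E|¬H) = 0.019.
P(E) = 0.913·0.181 + 0.019·0.819 = 0.16525 + 0.015561 = 0.18081.
By Bayes' theorem, P(H|E) = 0.16525 / 0.18081 = 0.914.

P(H | E) ≈ 0.914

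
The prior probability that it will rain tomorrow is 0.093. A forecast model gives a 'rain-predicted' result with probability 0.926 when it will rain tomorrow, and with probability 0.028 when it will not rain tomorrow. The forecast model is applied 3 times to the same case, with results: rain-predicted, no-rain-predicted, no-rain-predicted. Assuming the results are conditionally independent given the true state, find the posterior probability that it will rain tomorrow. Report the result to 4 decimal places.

Posterior P(H) ≈ 0.0193

With H the event that it will rain tomorrow, the joint likelihood of the observed sequence is P(data|H) = 0.926·0.074·0.074 = 0.0050708 and P(data|¬H) = 0.028·0.972·0.972 = 0.026454.
Bayes: P(H|data) = 0.093·0.0050708 / (0.093·0.0050708 + 0.907·0.026454) = 0.00047158/0.024465 = 0.0193.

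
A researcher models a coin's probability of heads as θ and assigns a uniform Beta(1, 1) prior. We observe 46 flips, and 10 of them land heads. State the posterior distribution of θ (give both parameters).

Observing 10 successes and 36 failures updates Beta(1, 1) by adding the success and failure counts to the two shape parameters: α = 1+10 = 11, β = 1+36 = 37.

Posterior: Beta(11, 37)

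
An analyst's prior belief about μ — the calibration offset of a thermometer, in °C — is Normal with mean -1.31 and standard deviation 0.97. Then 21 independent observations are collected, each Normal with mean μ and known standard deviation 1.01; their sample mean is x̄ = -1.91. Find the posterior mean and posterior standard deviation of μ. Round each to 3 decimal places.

Posterior mean ≈ -1.881; posterior SD ≈ 0.215

With known σ, the Normal prior is conjugate. Weight on the data is w = (n/σ²)/(n/σ² + 1/τ₀²) = 20.5862/(20.5862+1.06281) = 0.95091.
Posterior mean = w·x̄ + (1−w)·μ₀ = 0.95091·-1.91 + 0.049093·-1.31 = -1.881. Posterior variance = 1/(20.5862+1.06281) = 0.0461914, so SD = 0.215.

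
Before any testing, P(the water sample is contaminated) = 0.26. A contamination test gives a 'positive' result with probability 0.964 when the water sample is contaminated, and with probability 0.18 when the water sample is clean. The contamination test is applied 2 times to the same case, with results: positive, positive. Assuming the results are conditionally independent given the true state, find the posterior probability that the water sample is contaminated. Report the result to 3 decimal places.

With H the event that the water sample is contaminated, the joint likelihood of the observed sequence is P(data|H) = 0.964·0.964 = 0.92930 and P(data|¬H) = 0.18·0.18 = 0.032400.
Bayes: P(H|data) = 0.26·0.92930 / (0.26·0.92930 + 0.74·0.032400) = 0.24162/0.26559 = 0.9097.

Posterior P(H) ≈ 0.910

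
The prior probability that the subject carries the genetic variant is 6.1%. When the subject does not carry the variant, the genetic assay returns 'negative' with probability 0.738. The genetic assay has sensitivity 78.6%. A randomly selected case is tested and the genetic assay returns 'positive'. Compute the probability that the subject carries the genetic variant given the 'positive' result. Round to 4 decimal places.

Let H be the event that the subject carries the genetic variant. P(H) = 0.061, so P(¬H) = 0.939. With E the 'positive' result, P(E|H) = 0.786 and P(E|¬H) = 0.262.
P(E) = 0.786·0.061 + 0.262·0.939 = 0.047946 + 0.24602 = 0.29396.
By Bayes' theorem, P(H|E) = 0.047946 / 0.29396 = 0.1631.

P(H | E) ≈ 0.1631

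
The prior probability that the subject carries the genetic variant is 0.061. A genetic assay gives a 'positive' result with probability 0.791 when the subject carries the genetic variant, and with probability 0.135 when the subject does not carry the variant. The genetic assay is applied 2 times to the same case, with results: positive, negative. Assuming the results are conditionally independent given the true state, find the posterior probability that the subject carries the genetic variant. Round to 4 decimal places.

Posterior P(H) ≈ 0.0842

With H the event that the subject carries the genetic variant, the joint likelihood of the observed sequence is P(data|H) = 0.791·0.209 = 0.16532 and P(data|¬H) = 0.135·0.865 = 0.11678.
Bayes: P(H|data) = 0.061·0.16532 / (0.061·0.16532 + 0.939·0.11678) = 0.010084/0.11974 = 0.0842.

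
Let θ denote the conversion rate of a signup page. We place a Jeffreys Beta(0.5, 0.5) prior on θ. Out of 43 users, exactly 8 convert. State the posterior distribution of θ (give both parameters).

Observing 8 successes and 35 failures updates Beta(0.5, 0.5) by adding the success and failure counts to the two shape parameters: α = 0.5+8 = 8.5, β = 0.5+35 = 35.5.

Posterior: Beta(8.5, 35.5)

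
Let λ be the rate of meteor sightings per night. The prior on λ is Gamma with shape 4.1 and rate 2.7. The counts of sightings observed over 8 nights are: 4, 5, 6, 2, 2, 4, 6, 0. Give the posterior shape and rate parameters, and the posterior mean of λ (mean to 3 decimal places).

Posterior: Gamma(shape=33.1, rate=10.7); mean ≈ 3.093

The Poisson likelihood adds the total count to the shape and the number of exposure periods to the rate. Here ∑xᵢ = 29 and n = 8, so shape 4.1→33.1 and rate 2.7→10.7.
E[λ | data] = 33.1/10.7 = 3.093.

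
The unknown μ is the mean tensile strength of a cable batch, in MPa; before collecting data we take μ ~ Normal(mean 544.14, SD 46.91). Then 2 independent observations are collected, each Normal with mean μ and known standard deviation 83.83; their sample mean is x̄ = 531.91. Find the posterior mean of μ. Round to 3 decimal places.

Prior precision 1/τ₀² = 1/46.91² = 0.00045443; data precision n/σ² = 2/83.83² = 0.00028460.
Posterior precision = 0.00045443 + 0.00028460 = 0.00073903.
Posterior mean = (0.00045443·544.14 + 0.00028460·531.91) / 0.00073903 = 539.430.

Posterior mean ≈ 539.430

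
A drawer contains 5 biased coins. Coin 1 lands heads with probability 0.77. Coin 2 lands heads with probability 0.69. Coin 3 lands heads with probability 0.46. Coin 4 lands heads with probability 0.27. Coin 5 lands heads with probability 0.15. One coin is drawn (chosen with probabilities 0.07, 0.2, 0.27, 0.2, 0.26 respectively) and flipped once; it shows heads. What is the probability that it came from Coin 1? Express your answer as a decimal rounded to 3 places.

Posterior probability ≈ 0.132

Tabulate prior·likelihood by source: [1] prior 0.07, lik 0.77, product 0.05390; [2] prior 0.2, lik 0.69, product 0.1380; [3] prior 0.27, lik 0.46, product 0.1242; [4] prior 0.2, lik 0.27, product 0.05400; [5] prior 0.26, lik 0.15, product 0.03900.
Normalizing constant = 0.40910; the posterior for Coin 1 is its product over the sum, 0.05390/0.40910 = 0.132.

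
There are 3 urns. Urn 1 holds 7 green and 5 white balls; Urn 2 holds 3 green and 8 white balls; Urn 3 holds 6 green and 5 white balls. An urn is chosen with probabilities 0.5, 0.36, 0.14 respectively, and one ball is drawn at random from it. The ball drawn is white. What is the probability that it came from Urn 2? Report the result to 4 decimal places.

Posterior probability ≈ 0.4905

Tabulate prior·likelihood by source: [1] prior 0.5, lik 0.4167, product 0.2083; [2] prior 0.36, lik 0.7273, product 0.2618; [3] prior 0.14, lik 0.4545, product 0.06364.
Normalizing constant = 0.53379; the posterior for Urn 2 is its product over the sum, 0.2618/0.53379 = 0.4905.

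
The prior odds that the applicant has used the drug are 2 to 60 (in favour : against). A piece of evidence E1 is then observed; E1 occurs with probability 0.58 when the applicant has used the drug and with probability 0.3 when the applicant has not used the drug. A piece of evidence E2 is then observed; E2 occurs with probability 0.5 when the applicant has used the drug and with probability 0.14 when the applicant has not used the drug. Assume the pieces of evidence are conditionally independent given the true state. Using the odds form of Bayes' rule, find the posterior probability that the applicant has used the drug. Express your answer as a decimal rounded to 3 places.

Posterior probability ≈ 0.187

Prior odds = 2/60 = 0.033333. In log-odds, ln(0.033333) = -3.4012.
Add log likelihood ratios: ln(1.9333) + ln(3.5714) = 1.9322.
Posterior log-odds = -1.4690, so posterior odds = exp(-1.4690) = 0.23016. Converting, P(H|E) = 0.23016/1.2302 = 0.187.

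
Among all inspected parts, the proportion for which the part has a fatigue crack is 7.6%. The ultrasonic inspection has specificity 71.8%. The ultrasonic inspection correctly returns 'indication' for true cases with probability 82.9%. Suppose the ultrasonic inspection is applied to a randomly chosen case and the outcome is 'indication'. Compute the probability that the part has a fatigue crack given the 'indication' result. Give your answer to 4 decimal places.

P(H | E) ≈ 0.1947

Write H for 'the part has a fatigue crack'. Prior odds H:¬H = 0.076/0.924 = 0.082251. For the 'indication' outcome, the likelihood ratio is 0.829/0.282 = 2.9397.
Posterior odds = 0.082251 × 2.9397 = 0.24179, so P(H|E) = 0.24179/(1+0.24179) = 0.1947.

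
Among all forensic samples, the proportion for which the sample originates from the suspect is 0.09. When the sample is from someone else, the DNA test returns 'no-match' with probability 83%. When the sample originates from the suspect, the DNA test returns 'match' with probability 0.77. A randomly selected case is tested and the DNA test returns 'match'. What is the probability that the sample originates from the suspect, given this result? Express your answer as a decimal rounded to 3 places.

P(H | E) ≈ 0.309

Write H for 'the sample originates from the suspect'. Prior odds H:¬H = 0.09/0.91 = 0.098901. For the 'match' outcome, the likelihood ratio is 0.77/0.17 = 4.5294.
Posterior odds = 0.098901 × 4.5294 = 0.44796, so P(H|E) = 0.44796/(1+0.44796) = 0.309.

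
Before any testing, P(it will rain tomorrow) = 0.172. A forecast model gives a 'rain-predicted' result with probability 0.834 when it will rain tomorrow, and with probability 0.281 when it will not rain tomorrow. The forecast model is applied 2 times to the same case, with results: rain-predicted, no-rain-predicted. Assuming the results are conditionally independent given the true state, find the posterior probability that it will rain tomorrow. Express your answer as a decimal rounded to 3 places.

With H the event that it will rain tomorrow, the joint likelihood of the observed sequence is P(data|H) = 0.834·0.166 = 0.13844 and P(data|¬H) = 0.281·0.719 = 0.20204.
Bayes: P(H|data) = 0.172·0.13844 / (0.172·0.13844 + 0.828·0.20204) = 0.023812/0.19110 = 0.1246.

Posterior P(H) ≈ 0.125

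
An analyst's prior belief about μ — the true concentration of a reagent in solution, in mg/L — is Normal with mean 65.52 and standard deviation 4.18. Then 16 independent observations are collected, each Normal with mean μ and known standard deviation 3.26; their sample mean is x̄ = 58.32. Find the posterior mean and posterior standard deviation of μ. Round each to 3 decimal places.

Prior precision 1/τ₀² = 1/4.18² = 0.0572331; data precision n/σ² = 16/3.26² = 1.50551.
Posterior precision = 0.0572331 + 1.50551 = 1.56275, giving posterior SD = 1/√1.56275 = 0.800.
Posterior mean = (0.0572331·65.52 + 1.50551·58.32) / 1.56275 = 58.584.

Posterior mean ≈ 58.584; posterior SD ≈ 0.800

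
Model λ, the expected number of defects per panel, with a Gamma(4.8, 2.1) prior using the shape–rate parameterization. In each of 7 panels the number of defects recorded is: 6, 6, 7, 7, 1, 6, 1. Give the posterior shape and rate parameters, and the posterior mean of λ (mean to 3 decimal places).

Posterior: Gamma(shape=38.8, rate=9.1); mean ≈ 4.264

The Poisson likelihood adds the total count to the shape and the number of exposure periods to the rate. Here ∑xᵢ = 34 and n = 7, so shape 4.8→38.8 and rate 2.1→9.1.
Posterior mean = shape/rate = 38.8/9.1 = 4.264.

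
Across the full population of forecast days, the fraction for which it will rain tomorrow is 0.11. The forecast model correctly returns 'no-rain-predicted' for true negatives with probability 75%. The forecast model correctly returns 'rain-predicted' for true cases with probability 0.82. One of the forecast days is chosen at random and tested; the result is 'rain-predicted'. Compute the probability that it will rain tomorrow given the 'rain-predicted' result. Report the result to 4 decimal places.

P(H | E) ≈ 0.2885

Write H for 'it will rain tomorrow'. Prior odds H:¬H = 0.11/0.89 = 0.12360. For the 'rain-predicted' outcome, the likelihood ratio is 0.82/0.25 = 3.2800.
Posterior odds = 0.12360 × 3.2800 = 0.40539, so P(H|E) = 0.40539/(1+0.40539) = 0.2885.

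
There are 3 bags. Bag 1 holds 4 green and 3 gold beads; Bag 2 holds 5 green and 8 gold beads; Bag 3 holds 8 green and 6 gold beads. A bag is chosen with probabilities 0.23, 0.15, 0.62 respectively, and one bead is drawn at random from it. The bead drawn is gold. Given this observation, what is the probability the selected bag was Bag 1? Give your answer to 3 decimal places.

Tabulate prior·likelihood by source: [1] prior 0.23, lik 0.4286, product 0.09857; [2] prior 0.15, lik 0.6154, product 0.09231; [3] prior 0.62, lik 0.4286, product 0.2657.
Normalizing constant = 0.45659; the posterior for Bag 1 is its product over the sum, 0.09857/0.45659 = 0.216.

Posterior probability ≈ 0.216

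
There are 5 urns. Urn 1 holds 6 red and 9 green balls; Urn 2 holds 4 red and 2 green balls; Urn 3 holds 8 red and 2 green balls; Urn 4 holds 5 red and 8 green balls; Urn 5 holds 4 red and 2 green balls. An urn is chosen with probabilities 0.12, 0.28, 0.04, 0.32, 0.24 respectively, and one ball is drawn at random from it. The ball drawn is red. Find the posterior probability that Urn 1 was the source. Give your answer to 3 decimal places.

Tabulate prior·likelihood by source: [1] prior 0.12, lik 0.4, product 0.04800; [2] prior 0.28, lik 0.6667, product 0.1867; [3] prior 0.04, lik 0.8, product 0.03200; [4] prior 0.32, lik 0.3846, product 0.1231; [5] prior 0.24, lik 0.6667, product 0.1600.
Normalizing constant = 0.54974; the posterior for Urn 1 is its product over the sum, 0.04800/0.54974 = 0.087.

Posterior probability ≈ 0.087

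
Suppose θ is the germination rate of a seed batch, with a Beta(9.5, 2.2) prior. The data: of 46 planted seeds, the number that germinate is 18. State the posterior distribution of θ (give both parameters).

Posterior: Beta(27.5, 30.2)

Observing 18 successes and 28 failures updates Beta(9.5, 2.2) by adding the success and failure counts to the two shape parameters: α = 9.5+18 = 27.5, β = 2.2+28 = 30.2.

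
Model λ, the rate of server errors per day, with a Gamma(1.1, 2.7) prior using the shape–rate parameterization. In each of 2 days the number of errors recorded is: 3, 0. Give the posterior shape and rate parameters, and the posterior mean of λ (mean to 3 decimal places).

Total count ∑xᵢ = 3 over n = 2 days.
Gamma is conjugate to the Poisson likelihood: posterior is Gamma(shape = 1.1+3 = 4.1, rate = 2.7+2 = 4.7).
E[λ | data] = 4.1/4.7 = 0.872.

Posterior: Gamma(shape=4.1, rate=4.7); mean ≈ 0.872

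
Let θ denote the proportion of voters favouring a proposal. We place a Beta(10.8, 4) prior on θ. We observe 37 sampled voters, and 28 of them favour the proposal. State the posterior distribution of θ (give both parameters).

Posterior: Beta(38.8, 13)

The binomial likelihood is conjugate to the Beta prior: with 28 successes and 9 failures, the posterior is Beta(10.8+28, 4+9) = Beta(38.8, 13).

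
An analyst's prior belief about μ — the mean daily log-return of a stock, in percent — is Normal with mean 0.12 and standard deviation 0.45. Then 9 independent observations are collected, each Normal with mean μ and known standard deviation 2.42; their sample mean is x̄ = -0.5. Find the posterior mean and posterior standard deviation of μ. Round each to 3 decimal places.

Prior precision 1/τ₀² = 1/0.45² = 4.93827; data precision n/σ² = 9/2.42² = 1.53678.
Posterior precision = 4.93827 + 1.53678 = 6.47505, giving posterior SD = 1/√6.47505 = 0.393.
Posterior mean = (4.93827·0.12 + 1.53678·-0.5) / 6.47505 = -0.027.

Posterior mean ≈ -0.027; posterior SD ≈ 0.393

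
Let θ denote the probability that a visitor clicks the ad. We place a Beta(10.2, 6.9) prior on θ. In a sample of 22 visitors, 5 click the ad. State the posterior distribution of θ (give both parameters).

Posterior: Beta(15.2, 23.9)

The binomial likelihood is conjugate to the Beta prior: with 5 successes and 17 failures, the posterior is Beta(10.2+5, 6.9+17) = Beta(15.2, 23.9).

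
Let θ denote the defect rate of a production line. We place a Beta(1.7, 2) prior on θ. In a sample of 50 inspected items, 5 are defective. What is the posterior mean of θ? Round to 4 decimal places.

Posterior mean ≈ 0.1248

The binomial likelihood is conjugate to the Beta prior: with 5 successes and 45 failures, the posterior is Beta(1.7+5, 2+45) = Beta(6.7, 47).
Posterior mean = α/(α+β) = 6.7/53.7 = 0.1248.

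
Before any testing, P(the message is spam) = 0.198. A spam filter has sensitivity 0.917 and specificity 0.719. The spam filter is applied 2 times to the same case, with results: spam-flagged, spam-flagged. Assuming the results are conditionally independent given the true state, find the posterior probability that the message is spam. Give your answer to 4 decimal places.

Posterior P(H) ≈ 0.7245

With H the event that the message is spam, the joint likelihood of the observed sequence is P(data|H) = 0.917·0.917 = 0.84089 and P(data|¬H) = 0.281·0.281 = 0.078961.
Bayes: P(H|data) = 0.198·0.84089 / (0.198·0.84089 + 0.802·0.078961) = 0.16650/0.22982 = 0.7245.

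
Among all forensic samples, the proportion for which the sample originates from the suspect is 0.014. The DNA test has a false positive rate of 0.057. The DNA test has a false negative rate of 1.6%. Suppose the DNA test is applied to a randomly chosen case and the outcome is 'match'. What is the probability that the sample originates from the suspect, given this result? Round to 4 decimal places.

P(H | E) ≈ 0.1969

Let H be the event that the sample originates from the suspect. P(H) = 0.014, so P(¬H) = 0.986. With E the 'match' result, P(E|H) = 0.984 and P(E|¬H) = 0.057.
P(E) = 0.984·0.014 + 0.057·0.986 = 0.013776 + 0.056202 = 0.069978.
By Bayes' theorem, P(H|E) = 0.013776 / 0.069978 = 0.1969.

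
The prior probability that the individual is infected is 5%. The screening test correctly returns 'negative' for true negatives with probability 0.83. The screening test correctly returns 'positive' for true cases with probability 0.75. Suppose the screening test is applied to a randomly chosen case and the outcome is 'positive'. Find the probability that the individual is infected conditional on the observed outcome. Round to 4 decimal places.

Let H be the event that the individual is infected. P(H) = 0.05, so P(¬H) = 0.95. With E the 'positive' result, P(E|H) = 0.75 and P(E|¬H) = 0.17.
P(E) = 0.75·0.05 + 0.17·0.95 = 0.037500 + 0.16150 = 0.19900.
By Bayes' theorem, P(H|E) = 0.037500 / 0.19900 = 0.1884.

P(H | E) ≈ 0.1884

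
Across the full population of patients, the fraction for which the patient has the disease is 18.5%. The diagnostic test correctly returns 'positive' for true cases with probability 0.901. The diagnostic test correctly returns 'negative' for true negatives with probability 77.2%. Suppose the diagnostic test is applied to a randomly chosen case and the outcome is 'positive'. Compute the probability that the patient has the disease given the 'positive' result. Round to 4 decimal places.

Let H be the event that the patient has the disease. P(H) = 0.185, so P(¬H) = 0.815. With E the 'positive' result, P(E|H) = 0.901 and P(E|¬H) = 0.228.
P(E) = 0.901·0.185 + 0.228·0.815 = 0.16668 + 0.18582 = 0.35250.
By Bayes' theorem, P(H|E) = 0.16668 / 0.35250 = 0.4729.

P(H | E) ≈ 0.4729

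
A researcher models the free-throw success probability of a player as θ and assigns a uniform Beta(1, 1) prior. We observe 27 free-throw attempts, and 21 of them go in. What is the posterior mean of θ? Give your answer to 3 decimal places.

Posterior mean ≈ 0.759

Observing 21 successes and 6 failures updates Beta(1, 1) by adding the success and failure counts to the two shape parameters: α = 1+21 = 22, β = 1+6 = 7.
Posterior mean = α/(α+β) = 22/29 = 0.759.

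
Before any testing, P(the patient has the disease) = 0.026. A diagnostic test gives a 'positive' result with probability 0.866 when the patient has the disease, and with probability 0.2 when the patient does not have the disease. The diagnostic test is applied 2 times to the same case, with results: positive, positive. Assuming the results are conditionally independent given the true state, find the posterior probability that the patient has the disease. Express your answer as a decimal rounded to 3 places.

Let H be the event that the patient has the disease; start with P(H) = 0.026. P('positive'|H) = 0.866, P('positive'|¬H) = 0.2.
Update on result 1 ('positive'): P(H) ← 0.866·0.0260 / (0.866·0.0260 + 0.2·0.9740) = 0.022516/0.21732 = 0.1036.
Update on result 2 ('positive'): P(H) ← 0.866·0.1036 / (0.866·0.1036 + 0.2·0.8964) = 0.089726/0.26900 = 0.3335.

Posterior P(H) ≈ 0.334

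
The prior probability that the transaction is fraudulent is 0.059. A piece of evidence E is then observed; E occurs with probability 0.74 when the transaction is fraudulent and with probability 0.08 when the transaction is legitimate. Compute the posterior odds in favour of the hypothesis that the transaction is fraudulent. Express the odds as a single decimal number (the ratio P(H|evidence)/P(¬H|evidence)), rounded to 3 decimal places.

Posterior odds ≈ 0.580

Prior odds = 0.059/(1−0.059) = 0.062699. In log-odds, ln(0.062699) = -2.7694.
Add log likelihood ratio: ln(9.2500) = 2.2246.
Posterior log-odds = -0.54478, so posterior odds = exp(-0.54478) = 0.57997.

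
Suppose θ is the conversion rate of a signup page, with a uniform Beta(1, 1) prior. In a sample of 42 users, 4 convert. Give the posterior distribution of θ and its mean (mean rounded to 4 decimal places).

The binomial likelihood is conjugate to the Beta prior: with 4 successes and 38 failures, the posterior is Beta(1+4, 1+38) = Beta(5, 39).
E[θ | data] = 5/(5+39) = 0.1136.

Posterior: Beta(5, 39); mean ≈ 0.1136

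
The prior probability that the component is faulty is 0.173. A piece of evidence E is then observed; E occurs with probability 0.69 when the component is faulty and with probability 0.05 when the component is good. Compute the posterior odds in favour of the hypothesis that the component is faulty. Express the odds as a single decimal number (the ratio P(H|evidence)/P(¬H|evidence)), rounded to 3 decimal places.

Posterior odds ≈ 2.887

Prior odds = 0.173/(1−0.173) = 0.20919. In log-odds, ln(0.20919) = -1.5645.
Add log likelihood ratio: ln(13.800) = 2.6247.
Posterior log-odds = 1.0602, so posterior odds = exp(1.0602) = 2.8868.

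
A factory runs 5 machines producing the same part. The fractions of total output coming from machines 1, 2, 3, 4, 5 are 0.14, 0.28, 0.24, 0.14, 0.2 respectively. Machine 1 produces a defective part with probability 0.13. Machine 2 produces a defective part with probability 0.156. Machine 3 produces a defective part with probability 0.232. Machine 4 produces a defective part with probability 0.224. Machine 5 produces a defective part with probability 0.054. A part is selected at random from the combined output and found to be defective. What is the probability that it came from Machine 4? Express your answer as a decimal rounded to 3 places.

Tabulate prior·likelihood by source: [1] prior 0.14, lik 0.13, product 0.01820; [2] prior 0.28, lik 0.156, product 0.04368; [3] prior 0.24, lik 0.232, product 0.05568; [4] prior 0.14, lik 0.224, product 0.03136; [5] prior 0.2, lik 0.054, product 0.01080.
Normalizing constant = 0.15972; the posterior for Machine 4 is its product over the sum, 0.03136/0.15972 = 0.196.

Posterior probability ≈ 0.196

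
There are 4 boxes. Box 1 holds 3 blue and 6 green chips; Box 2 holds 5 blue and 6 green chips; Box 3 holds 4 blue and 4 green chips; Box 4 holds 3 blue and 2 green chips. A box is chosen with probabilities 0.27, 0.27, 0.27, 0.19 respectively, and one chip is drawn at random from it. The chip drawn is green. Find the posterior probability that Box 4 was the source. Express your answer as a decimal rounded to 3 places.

Tabulate prior·likelihood by source: [1] prior 0.27, lik 0.6667, product 0.1800; [2] prior 0.27, lik 0.5455, product 0.1473; [3] prior 0.27, lik 0.5, product 0.1350; [4] prior 0.19, lik 0.4, product 0.07600.
Normalizing constant = 0.53827; the posterior for Box 4 is its product over the sum, 0.07600/0.53827 = 0.141.

Posterior probability ≈ 0.141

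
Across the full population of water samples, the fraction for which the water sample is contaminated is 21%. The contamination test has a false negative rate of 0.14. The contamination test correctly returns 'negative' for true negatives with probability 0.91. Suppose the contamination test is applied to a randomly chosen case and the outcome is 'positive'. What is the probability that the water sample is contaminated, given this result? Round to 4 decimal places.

Write H for 'the water sample is contaminated'. Prior odds H:¬H = 0.21/0.79 = 0.26582. For the 'positive' outcome, the likelihood ratio is 0.86/0.09 = 9.5556.
Posterior odds = 0.26582 × 9.5556 = 2.5401, so P(H|E) = 2.5401/(1+2.5401) = 0.7175.

P(H | E) ≈ 0.7175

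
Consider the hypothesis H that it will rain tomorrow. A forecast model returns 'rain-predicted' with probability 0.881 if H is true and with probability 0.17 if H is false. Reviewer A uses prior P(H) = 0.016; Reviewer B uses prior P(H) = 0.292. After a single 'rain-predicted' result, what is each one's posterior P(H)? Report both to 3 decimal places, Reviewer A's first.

Reviewer A: 0.078; Reviewer B: 0.681

P('+'|H) = 0.881, P('+'|¬H) = 0.17.
Reviewer A: numerator 0.881·0.016 = 0.014096; evidence = 0.014096+0.17·0.984 = 0.18138; posterior = 0.078.
Reviewer B: numerator 0.881·0.292 = 0.25725; evidence = 0.25725+0.17·0.708 = 0.37761; posterior = 0.681.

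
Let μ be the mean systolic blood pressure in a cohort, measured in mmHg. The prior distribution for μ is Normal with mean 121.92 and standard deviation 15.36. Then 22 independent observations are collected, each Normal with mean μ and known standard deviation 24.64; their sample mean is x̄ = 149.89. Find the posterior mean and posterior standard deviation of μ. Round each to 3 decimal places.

With known σ, the Normal prior is conjugate. Weight on the data is w = (n/σ²)/(n/σ² + 1/τ₀²) = 0.0362361/(0.0362361+0.00423855) = 0.89528.
Posterior mean = w·x̄ + (1−w)·μ₀ = 0.89528·149.89 + 0.10472·121.92 = 146.961. Posterior variance = 1/(0.0362361+0.00423855) = 24.7068, so SD = 4.971.

Posterior mean ≈ 146.961; posterior SD ≈ 4.971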